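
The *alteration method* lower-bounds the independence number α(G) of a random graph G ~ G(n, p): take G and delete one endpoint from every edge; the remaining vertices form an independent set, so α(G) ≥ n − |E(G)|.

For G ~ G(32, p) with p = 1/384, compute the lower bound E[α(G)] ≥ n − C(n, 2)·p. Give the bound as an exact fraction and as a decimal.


E[|E(G)|] = C(32, 2)·p = 496 · (1/384) = 31/24.
E[α(G)] ≥ n − E[|E(G)|] = 32 − 31/24 = 737/24.
Numerically: ≈ 30.708.
(This is only a lower bound; the true E[α(G)] may be larger.)

E[α(G)] ≥ 737/24 ≈ 30.708.


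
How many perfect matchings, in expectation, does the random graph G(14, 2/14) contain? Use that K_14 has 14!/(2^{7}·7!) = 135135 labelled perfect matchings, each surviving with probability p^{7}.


K_14 has 14!/(2^{7}·7!) = 135135 labelled perfect matchings.
For each such perfect matching H, let X_H = 1 if all 7 edges of H are present in G. Then P[X_H = 1] = p^{7} = (1/7)^{7} = 1/823543.
By linearity of expectation: E[X] = Σ_H E[X_H] = 135135 · p^{7} = 135135 · 1/823543 = 19305/117649.
Numerically: E[X] ≈ 0.1641.

E[X] = 135135 · (1/7)^{7} = 19305/117649 ≈ 0.1641.


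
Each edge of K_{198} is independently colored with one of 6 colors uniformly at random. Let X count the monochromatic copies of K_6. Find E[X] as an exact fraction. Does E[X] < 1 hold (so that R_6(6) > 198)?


E[X] = C(198, 6) · 6^{1 − 15} = 77526225777 · 6^{−14} = 77526225777/78364164096.
As a reduced fraction: E[X] = 25842075259/26121388032 ≈ 0.989307.
Is E[X] < 1? YES.
Since E[X] < 1, there exists a 6-coloring of K_{198} with no monochromatic K_6; hence R_6(6) > 198.

E[X] = 25842075259/26121388032 ≈ 0.989307; E[X] < 1, so R_6(6) > 198.


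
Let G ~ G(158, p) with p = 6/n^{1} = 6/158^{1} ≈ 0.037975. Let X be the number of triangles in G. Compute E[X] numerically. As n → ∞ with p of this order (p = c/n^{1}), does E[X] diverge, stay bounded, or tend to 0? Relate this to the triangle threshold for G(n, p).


Number of potential triangles: C(158, 3) = 644956.
Each occurs with probability p³ ≈ (0.037975)³ ≈ 5.4762402e-05.
By linearity: E[X] = C(158, 3)·p³ ≈ 644956 · 5.4762402e-05 ≈ 35.31934.
Here α = 1, so p = 6/n is exactly at the triangle threshold p ~ 1/n. Asymptotically E[X] → c³/6 = 6³/6 = 36 ≈ 36.00000, a bounded constant. In this regime the triangle count is asymptotically Poisson(c³/6).

E[X] ≈ 35.31934; in regime p = Θ(1/n^{1}) E[X] stays bounded (at the triangle threshold p ~ 1/n).


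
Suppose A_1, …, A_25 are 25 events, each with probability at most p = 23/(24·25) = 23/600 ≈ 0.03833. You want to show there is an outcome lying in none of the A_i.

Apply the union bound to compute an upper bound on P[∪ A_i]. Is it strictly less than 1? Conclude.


Union bound: P[∪_{i=1}^{25} A_i] ≤ Σ_i P[A_i] ≤ 25·p = 25·(23/600) = 23/24.
Numerically: 23/24 ≈ 0.95833.
Is 23/24 < 1? YES.
Since P[∪ A_i] ≤ 23/24 < 1, the complement has P[∩ A_i^c] ≥ 1 − 23/24 = 1/24 > 0, so some outcome avoids every A_i.

25·p = 23/24 ≈ 0.95833; existence CERTIFIED by the union bound.


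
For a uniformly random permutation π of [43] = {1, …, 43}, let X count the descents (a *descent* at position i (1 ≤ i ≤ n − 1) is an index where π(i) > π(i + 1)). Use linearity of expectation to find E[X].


Write X = Σ X_I over i = 1, …, 42, with X_I the indicator of one descent.
There are 42 indicators.
For each fixed i, the pair (π(i), π(i+1)) is a uniformly random ordered pair of distinct values from {1, …, 43}; by symmetry P[π(i) > π(i+1)] = 1/2.
By linearity: E[X] = 42 · (1/2) = (43 − 1) · (1/2) = 21 ≈ 21.00000.

E[X] = 21 = 21.00000.


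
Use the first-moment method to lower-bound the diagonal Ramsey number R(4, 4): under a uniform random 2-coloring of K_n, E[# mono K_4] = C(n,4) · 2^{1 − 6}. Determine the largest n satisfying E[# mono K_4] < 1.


We need C(n, 4) · 2^{1 − 6} < 1, i.e. C(n, 4) < 2^{6 − 1} = 32.
Check values of n near the boundary:
  n = 4: C(4, 4) = 1; 1 < 32? YES
  n = 5: C(5, 4) = 5; 5 < 32? YES
  n = 6: C(6, 4) = 15; 15 < 32? YES
  n = 7: C(7, 4) = 35; 35 < 32? NO
  n = 8: C(8, 4) = 70; 70 < 32? NO
  n = 9: C(9, 4) = 126; 126 < 32? NO
The largest n with C(n, 4) < 32 is n = 6 (where E[X] = 15/32 ≈ 0.469). Hence R(4, 4) > 6, i.e. R(4, 4) ≥ 7.

Largest n = 6; hence R(4, 4) > 6.


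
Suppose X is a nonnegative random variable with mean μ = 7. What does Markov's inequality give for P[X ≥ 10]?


μ = E[X] = 7, a = 10.
Markov: P[X ≥ 10] ≤ μ/a = (7)/10 = 7/10.
Numerically: ≈ 0.700.
(Since a = 10 > μ = 7.000, the bound 7/10 is < 1 and informative.)

P[X ≥ 10] ≤ 7/10 ≈ 0.700.


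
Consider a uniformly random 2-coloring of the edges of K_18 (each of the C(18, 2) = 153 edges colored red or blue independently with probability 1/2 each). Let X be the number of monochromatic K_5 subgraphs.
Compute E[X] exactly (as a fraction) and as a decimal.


Let X = Σ_S X_S over the C(18, 5) = 8568 subsets S of size 5, where X_S = 1 if the K_5 on S is monochromatic.
For a fixed S, the K_5 on S has C(5, 2) = 10 edges. P[all 10 edges red] = (1/2)^10, and likewise for blue, so P[monochromatic] = 2·(1/2)^10 = 2^{1 − 10} = 1/512.
Summing: E[X] = C(18, 5) · 2^{1 − 10} = 8568 · 1/512 = 1071/64.
Numerically: E[X] ≈ 16.73438.

E[X] = C(18,5)·2^(1−C(5,2)) = 1071/64 ≈ 16.73438.


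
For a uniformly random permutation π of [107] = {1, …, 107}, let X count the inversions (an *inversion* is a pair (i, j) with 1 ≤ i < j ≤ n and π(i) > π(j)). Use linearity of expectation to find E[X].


Write X = Σ X_I over the C(107, 2) = 5671 pairs i < j, with X_I the indicator of one inversion.
There are 5671 indicators.
For each fixed pair i < j, the values π(i) and π(j) are two distinct elements of {1, …, 107} in uniformly random order; by symmetry P[π(i) > π(j)] = 1/2.
By linearity: E[X] = 5671 · (1/2) = C(107, 2) · (1/2) = 5671/2 = 5671/2 ≈ 2835.500000.

E[X] = 5671/2 = 2835.500000.


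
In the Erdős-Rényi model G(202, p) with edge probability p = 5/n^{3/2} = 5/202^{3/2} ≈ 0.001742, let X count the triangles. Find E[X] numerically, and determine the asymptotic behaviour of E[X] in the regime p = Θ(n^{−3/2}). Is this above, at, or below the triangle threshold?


Number of potential triangles: C(202, 3) = 1353400.
Each occurs with probability p³ ≈ (0.001742)³ ≈ 5.282370e-09.
By linearity: E[X] = C(202, 3)·p³ ≈ 1353400 · 5.282370e-09 ≈ 0.0071.
Since α = 3/2 > 1, p = c/n^{3/2} = o(1/n) is below the triangle threshold p ~ 1/n. Asymptotically E[X] ~ (c³/6)·n^{3(1−α)} = (5³/6)·n^{-1.5} → 0, so by Markov's inequality G has no triangles w.h.p.

E[X] ≈ 0.0071; in regime p = Θ(1/n^{3/2}) E[X] tends to 0 (below the triangle threshold p ~ 1/n).


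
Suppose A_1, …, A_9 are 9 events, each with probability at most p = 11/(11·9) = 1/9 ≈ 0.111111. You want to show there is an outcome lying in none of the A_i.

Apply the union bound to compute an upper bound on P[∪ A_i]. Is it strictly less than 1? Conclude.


Union bound: P[∪_{i=1}^{9} A_i] ≤ Σ_i P[A_i] ≤ 9·p = 9·(1/9) = 1.
Numerically: 1 ≈ 1.000000.
Is 1 < 1? NO.
Since the bound 1 is ≥ 1, the union bound is uninformative here; it does NOT by itself certify existence.

9·p = 1 ≈ 1.000000; existence NOT certified by the union bound.


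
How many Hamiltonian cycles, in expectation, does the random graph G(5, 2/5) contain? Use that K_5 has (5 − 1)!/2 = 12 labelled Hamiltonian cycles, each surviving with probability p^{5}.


K_5 has (5 − 1)!/2 = 12 labelled Hamiltonian cycles.
For each such Hamiltonian cycle H, let X_H = 1 if all 5 edges of H are present in G. Then P[X_H = 1] = p^{5} = (2/5)^{5} = 32/3125.
By linearity: E[X] = Σ_H E[X_H] = 12 · p^{5} = 12 · 32/3125 = 384/3125.
Numerically: E[X] ≈ 0.1229.

E[X] = 12 · (2/5)^{5} = 384/3125 ≈ 0.1229.


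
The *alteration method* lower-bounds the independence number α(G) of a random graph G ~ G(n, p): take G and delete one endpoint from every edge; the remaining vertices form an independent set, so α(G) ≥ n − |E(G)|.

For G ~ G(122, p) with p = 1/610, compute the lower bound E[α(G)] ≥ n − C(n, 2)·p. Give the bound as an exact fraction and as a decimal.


E[|E(G)|] = C(122, 2)·p = 7381 · (1/610) = 121/10.
E[α(G)] ≥ n − E[|E(G)|] = 122 − 121/10 = 1099/10.
Numerically: ≈ 109.90000.
(This is only a lower bound; the true E[α(G)] may be larger.)

E[α(G)] ≥ 1099/10 ≈ 109.90000.


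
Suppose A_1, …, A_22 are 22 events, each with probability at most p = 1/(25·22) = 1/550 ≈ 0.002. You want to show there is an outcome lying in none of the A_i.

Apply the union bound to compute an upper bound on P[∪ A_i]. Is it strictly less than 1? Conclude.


Union bound: P[∪_{i=1}^{22} A_i] ≤ Σ_i P[A_i] ≤ 22·p = 22·(1/550) = 1/25.
Numerically: 1/25 ≈ 0.040.
Is 1/25 < 1? YES.
Since P[∪ A_i] ≤ 1/25 < 1, the complement has P[∩ A_i^c] ≥ 1 − 1/25 = 24/25 > 0, so some outcome avoids every A_i.

22·p = 1/25 ≈ 0.040; existence CERTIFIED by the union bound.


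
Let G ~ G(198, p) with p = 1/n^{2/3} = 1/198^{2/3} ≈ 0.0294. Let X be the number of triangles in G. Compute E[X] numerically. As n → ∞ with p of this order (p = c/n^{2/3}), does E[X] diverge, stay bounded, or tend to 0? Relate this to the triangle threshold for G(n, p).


Number of potential triangles: C(198, 3) = 1274196.
Each occurs with probability p³ ≈ (0.0294)³ ≈ 2.55076e-05.
By linearity: E[X] = C(198, 3)·p³ ≈ 1274196 · 2.55076e-05 ≈ 32.502.
Since α = 2/3 < 1, p = c/n^{2/3} ≫ 1/n is above the triangle threshold p ~ 1/n. Asymptotically E[X] ~ (c³/6)·n^{3(1−α)} = (1³/6)·n^{1} → ∞; triangles are abundant w.h.p.

E[X] ≈ 32.502; in regime p = Θ(1/n^{2/3}) E[X] diverges (above the triangle threshold p ~ 1/n).


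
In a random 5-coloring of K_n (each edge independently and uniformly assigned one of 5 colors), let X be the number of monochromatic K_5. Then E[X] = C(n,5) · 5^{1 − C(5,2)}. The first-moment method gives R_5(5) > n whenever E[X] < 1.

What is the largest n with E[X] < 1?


We need C(n, 5) · 5^{1 − 10} < 1, i.e. C(n, 5) < 5^{10 − 1} = 1953125.
Check values of n near the boundary:
  n = 43: C(43, 5) = 962598; 962598 < 1953125? YES
  n = 44: C(44, 5) = 1086008; 1086008 < 1953125? YES
  n = 45: C(45, 5) = 1221759; 1221759 < 1953125? YES
  n = 46: C(46, 5) = 1370754; 1370754 < 1953125? YES
  n = 47: C(47, 5) = 1533939; 1533939 < 1953125? YES
  n = 48: C(48, 5) = 1712304; 1712304 < 1953125? YES
  n = 49: C(49, 5) = 1906884; 1906884 < 1953125? YES
  n = 50: C(50, 5) = 2118760; 2118760 < 1953125? NO
The largest n with C(n, 5) < 1953125 is n = 49 (where E[X] = 1906884/1953125 ≈ 0.9763). Hence R_5(5) > 49, i.e. R_5(5) ≥ 50.

Largest n = 49; hence R_5(5) > 49.


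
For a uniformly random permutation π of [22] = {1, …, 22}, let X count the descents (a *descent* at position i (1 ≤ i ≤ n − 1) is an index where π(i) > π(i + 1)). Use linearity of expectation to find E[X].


Write X = Σ X_I over i = 1, …, 21, with X_I the indicator of one descent.
There are 21 indicators.
For each fixed i, the pair (π(i), π(i+1)) is a uniformly random ordered pair of distinct values from {1, …, 22}; by symmetry P[π(i) > π(i+1)] = 1/2.
By linearity: E[X] = 21 · (1/2) = (22 − 1) · (1/2) = 21/2 ≈ 10.500.

E[X] = 21/2 = 10.500.


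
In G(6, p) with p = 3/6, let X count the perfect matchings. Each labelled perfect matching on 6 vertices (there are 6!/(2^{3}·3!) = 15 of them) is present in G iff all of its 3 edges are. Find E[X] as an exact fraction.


K_6 has 6!/(2^{3}·3!) = 15 labelled perfect matchings.
For each such perfect matching H, let X_H = 1 if all 3 edges of H are present in G. Then P[X_H = 1] = p^{3} = (1/2)^{3} = 1/8.
By linearity of expectation: E[X] = Σ_H E[X_H] = 15 · p^{3} = 15 · 1/8 = 15/8.
Numerically: E[X] ≈ 1.88.

E[X] = 15 · (1/2)^{3} = 15/8 ≈ 1.88.


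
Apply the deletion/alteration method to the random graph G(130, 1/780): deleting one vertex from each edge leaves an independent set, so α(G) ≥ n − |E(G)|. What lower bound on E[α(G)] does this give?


E[|E(G)|] = C(130, 2)·p = 8385 · (1/780) = 43/4.
E[α(G)] ≥ n − E[|E(G)|] = 130 − 43/4 = 477/4.
Numerically: ≈ 119.2500.
(This is only a lower bound; the true E[α(G)] may be larger.)

E[α(G)] ≥ 477/4 ≈ 119.2500.


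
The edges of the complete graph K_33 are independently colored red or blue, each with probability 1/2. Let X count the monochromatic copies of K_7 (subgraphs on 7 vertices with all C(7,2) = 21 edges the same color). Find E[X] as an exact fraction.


Let X = Σ_S X_S over the C(33, 7) = 4272048 subsets S of size 7, where X_S = 1 if the K_7 on S is monochromatic.
For a fixed S, the K_7 on S has C(7, 2) = 21 edges. P[all 21 edges red] = (1/2)^21, and likewise for blue, so P[monochromatic] = 2·(1/2)^21 = 2^{1 − 21} = 1/1048576.
Summing: E[X] = C(33, 7) · 2^{1 − 21} = 4272048 · 1/1048576 = 267003/65536.
Numerically: E[X] ≈ 4.0741.

E[X] = C(33,7)·2^(1−C(7,2)) = 267003/65536 ≈ 4.0741.


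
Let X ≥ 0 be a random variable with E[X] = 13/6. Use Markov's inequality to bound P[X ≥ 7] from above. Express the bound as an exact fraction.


μ = E[X] = 13/6, a = 7.
Markov: P[X ≥ 7] ≤ μ/a = (13/6)/7 = 13/42.
Numerically: ≈ 0.3095.
(Since a = 7 > μ = 2.1667, the bound 13/42 is < 1 and informative.)

P[X ≥ 7] ≤ 13/42 ≈ 0.3095.


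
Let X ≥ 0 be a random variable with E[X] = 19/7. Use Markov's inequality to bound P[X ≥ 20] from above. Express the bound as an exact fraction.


μ = E[X] = 19/7, a = 20.
Markov: P[X ≥ 20] ≤ μ/a = (19/7)/20 = 19/140.
Numerically: ≈ 0.135714.
(Since a = 20 > μ = 2.714286, the bound 19/140 is < 1 and informative.)

P[X ≥ 20] ≤ 19/140 ≈ 0.135714.


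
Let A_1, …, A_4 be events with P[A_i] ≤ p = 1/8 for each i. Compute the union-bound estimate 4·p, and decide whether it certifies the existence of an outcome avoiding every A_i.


Union bound: P[∪_{i=1}^{4} A_i] ≤ Σ_i P[A_i] ≤ 4·p = 4·(1/8) = 1/2.
Numerically: 1/2 ≈ 0.5000.
Is 1/2 < 1? YES.
Since P[∪ A_i] ≤ 1/2 < 1, the complement has P[∩ A_i^c] ≥ 1 − 1/2 = 1/2 > 0, so some outcome avoids every A_i.

4·p = 1/2 ≈ 0.5000; existence CERTIFIED by the union bound.


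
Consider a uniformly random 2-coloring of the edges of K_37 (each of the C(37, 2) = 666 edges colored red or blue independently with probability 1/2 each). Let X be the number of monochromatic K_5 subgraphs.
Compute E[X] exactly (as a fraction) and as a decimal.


Let X = Σ_S X_S over the C(37, 5) = 435897 subsets S of size 5, where X_S = 1 if the K_5 on S is monochromatic.
For a fixed S, the K_5 on S has C(5, 2) = 10 edges. P[all 10 edges red] = (1/2)^10, and likewise for blue, so P[monochromatic] = 2·(1/2)^10 = 2^{1 − 10} = 1/512.
By linearity: E[X] = C(37, 5) · 2^{1 − 10} = 435897 · 1/512 = 435897/512.
Numerically: E[X] ≈ 851.361328.

E[X] = C(37,5)·2^(1−C(5,2)) = 435897/512 ≈ 851.361328.


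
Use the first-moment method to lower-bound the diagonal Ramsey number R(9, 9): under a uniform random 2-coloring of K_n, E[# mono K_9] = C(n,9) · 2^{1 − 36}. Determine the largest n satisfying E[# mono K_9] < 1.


We need C(n, 9) · 2^{1 − 36} < 1, i.e. C(n, 9) < 2^{36 − 1} = 34359738368.
Check values of n near the boundary:
  n = 64: C(64, 9) = 27540584512; 27540584512 < 34359738368? YES
  n = 65: C(65, 9) = 31966749880; 31966749880 < 34359738368? YES
  n = 66: C(66, 9) = 37014131440; 37014131440 < 34359738368? NO
  n = 67: C(67, 9) = 42757703560; 42757703560 < 34359738368? NO
The largest n with C(n, 9) < 34359738368 is n = 65 (where E[X] = 3995843735/4294967296 ≈ 0.93035). Hence R(9, 9) > 65, i.e. R(9, 9) ≥ 66.

Largest n = 65; hence R(9, 9) > 65.


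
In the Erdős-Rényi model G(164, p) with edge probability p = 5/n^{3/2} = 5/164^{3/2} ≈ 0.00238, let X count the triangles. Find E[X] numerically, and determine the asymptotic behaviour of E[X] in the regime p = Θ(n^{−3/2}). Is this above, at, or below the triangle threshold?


Number of potential triangles: C(164, 3) = 721764.
Each occurs with probability p³ ≈ (0.00238)³ ≈ 1.34931e-08.
By linearity: E[X] = C(164, 3)·p³ ≈ 721764 · 1.34931e-08 ≈ 0.010.
Since α = 3/2 > 1, p = c/n^{3/2} = o(1/n) is below the triangle threshold p ~ 1/n. Asymptotically E[X] ~ (c³/6)·n^{3(1−α)} = (5³/6)·n^{-1.5} → 0, so by Markov's inequality G has no triangles w.h.p.

E[X] ≈ 0.010; in regime p = Θ(1/n^{3/2}) E[X] tends to 0 (below the triangle threshold p ~ 1/n).


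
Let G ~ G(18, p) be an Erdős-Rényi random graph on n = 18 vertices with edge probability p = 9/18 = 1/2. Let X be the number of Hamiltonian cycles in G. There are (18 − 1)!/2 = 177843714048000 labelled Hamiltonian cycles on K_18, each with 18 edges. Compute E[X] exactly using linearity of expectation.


K_18 has (18 − 1)!/2 = 177843714048000 labelled Hamiltonian cycles.
For each such Hamiltonian cycle H, let X_H = 1 if all 18 edges of H are present in G. Then P[X_H = 1] = p^{18} = (1/2)^{18} = 1/262144.
By linearity of expectation: E[X] = Σ_H E[X_H] = 177843714048000 · p^{18} = 177843714048000 · 1/262144 = 10854718875/16.
Numerically: E[X] ≈ 6.7842e+08.

E[X] = 177843714048000 · (1/2)^{18} = 10854718875/16 ≈ 6.7842e+08.


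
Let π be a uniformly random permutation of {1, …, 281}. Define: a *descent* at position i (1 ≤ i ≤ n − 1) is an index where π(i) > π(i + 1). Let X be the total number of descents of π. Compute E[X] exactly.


Write X = Σ X_I over i = 1, …, 280, with X_I the indicator of one descent.
There are 280 indicators.
For each fixed i, the pair (π(i), π(i+1)) is a uniformly random ordered pair of distinct values from {1, …, 281}; by symmetry P[π(i) > π(i+1)] = 1/2.
By linearity: E[X] = 280 · (1/2) = (281 − 1) · (1/2) = 140 ≈ 140.00000.

E[X] = 140 = 140.00000.


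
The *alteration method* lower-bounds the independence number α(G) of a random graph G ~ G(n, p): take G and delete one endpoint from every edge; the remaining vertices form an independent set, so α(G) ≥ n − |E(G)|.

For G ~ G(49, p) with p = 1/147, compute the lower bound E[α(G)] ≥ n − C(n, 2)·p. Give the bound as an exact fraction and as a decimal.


E[|E(G)|] = C(49, 2)·p = 1176 · (1/147) = 8.
E[α(G)] ≥ n − E[|E(G)|] = 49 − 8 = 41.
Numerically: ≈ 41.000000.
(This is only a lower bound; the true E[α(G)] may be larger.)

E[α(G)] ≥ 41 ≈ 41.000000.


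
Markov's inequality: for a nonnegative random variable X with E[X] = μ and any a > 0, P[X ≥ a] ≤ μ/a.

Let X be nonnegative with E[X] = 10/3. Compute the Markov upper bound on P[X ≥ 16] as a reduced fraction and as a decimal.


μ = E[X] = 10/3, a = 16.
Markov: P[X ≥ 16] ≤ μ/a = (10/3)/16 = 5/24.
Numerically: ≈ 0.208333.
(Since a = 16 > μ = 3.333333, the bound 5/24 is < 1 and informative.)

P[X ≥ 16] ≤ 5/24 ≈ 0.208333.


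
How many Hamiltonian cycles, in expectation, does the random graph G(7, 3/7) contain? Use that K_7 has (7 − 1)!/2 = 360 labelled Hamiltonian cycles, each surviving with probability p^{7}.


K_7 has (7 − 1)!/2 = 360 labelled Hamiltonian cycles.
For each such Hamiltonian cycle H, let X_H = 1 if all 7 edges of H are present in G. Then P[X_H = 1] = p^{7} = (3/7)^{7} = 2187/823543.
Summing the indicators: E[X] = Σ_H E[X_H] = 360 · p^{7} = 360 · 2187/823543 = 787320/823543.
Numerically: E[X] ≈ 0.956016.

E[X] = 360 · (3/7)^{7} = 787320/823543 ≈ 0.956016.


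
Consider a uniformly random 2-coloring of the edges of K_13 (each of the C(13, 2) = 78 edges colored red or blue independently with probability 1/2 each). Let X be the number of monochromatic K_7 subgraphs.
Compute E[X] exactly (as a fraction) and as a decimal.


Let X = Σ_S X_S over the C(13, 7) = 1716 subsets S of size 7, where X_S = 1 if the K_7 on S is monochromatic.
For a fixed S, the K_7 on S has C(7, 2) = 21 edges. P[all 21 edges red] = (1/2)^21, and likewise for blue, so P[monochromatic] = 2·(1/2)^21 = 2^{1 − 21} = 1/1048576.
By linearity: E[X] = C(13, 7) · 2^{1 − 21} = 1716 · 1/1048576 = 429/262144.
Numerically: E[X] ≈ 0.0016.

E[X] = C(13,7)·2^(1−C(7,2)) = 429/262144 ≈ 0.0016.


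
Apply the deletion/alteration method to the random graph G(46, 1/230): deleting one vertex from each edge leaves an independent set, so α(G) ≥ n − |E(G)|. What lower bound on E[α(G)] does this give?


E[|E(G)|] = C(46, 2)·p = 1035 · (1/230) = 9/2.
E[α(G)] ≥ n − E[|E(G)|] = 46 − 9/2 = 83/2.
Numerically: ≈ 41.500.
(This is only a lower bound; the true E[α(G)] may be larger.)

E[α(G)] ≥ 83/2 ≈ 41.500.


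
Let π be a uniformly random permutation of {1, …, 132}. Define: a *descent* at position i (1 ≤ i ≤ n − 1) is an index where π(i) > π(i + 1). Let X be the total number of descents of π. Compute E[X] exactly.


Write X = Σ X_I over i = 1, …, 131, with X_I the indicator of one descent.
There are 131 indicators.
For each fixed i, the pair (π(i), π(i+1)) is a uniformly random ordered pair of distinct values from {1, …, 132}; by symmetry P[π(i) > π(i+1)] = 1/2.
By linearity: E[X] = 131 · (1/2) = (132 − 1) · (1/2) = 131/2 ≈ 65.500000.

E[X] = 131/2 = 65.500000.


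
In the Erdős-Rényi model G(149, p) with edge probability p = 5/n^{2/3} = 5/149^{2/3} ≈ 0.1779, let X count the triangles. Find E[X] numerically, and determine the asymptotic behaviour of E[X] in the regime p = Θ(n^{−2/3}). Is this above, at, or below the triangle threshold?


Number of potential triangles: C(149, 3) = 540274.
Each occurs with probability p³ ≈ (0.1779)³ ≈ 5.630377e-03.
By linearity: E[X] = C(149, 3)·p³ ≈ 540274 · 5.630377e-03 ≈ 3041.9463.
Since α = 2/3 < 1, p = c/n^{2/3} ≫ 1/n is above the triangle threshold p ~ 1/n. Asymptotically E[X] ~ (c³/6)·n^{3(1−α)} = (5³/6)·n^{1} → ∞; triangles are abundant w.h.p.

E[X] ≈ 3041.9463; in regime p = Θ(1/n^{2/3}) E[X] diverges (above the triangle threshold p ~ 1/n).


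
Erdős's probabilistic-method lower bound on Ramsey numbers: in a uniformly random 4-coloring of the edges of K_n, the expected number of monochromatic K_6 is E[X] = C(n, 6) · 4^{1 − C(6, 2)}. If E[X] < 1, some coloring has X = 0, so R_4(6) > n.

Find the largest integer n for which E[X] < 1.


We need C(n, 6) · 4^{1 − 15} < 1, i.e. C(n, 6) < 4^{15 − 1} = 268435456.
Check values of n near the boundary:
  n = 74: C(74, 6) = 185250786; 185250786 < 268435456? YES
  n = 75: C(75, 6) = 201359550; 201359550 < 268435456? YES
  n = 76: C(76, 6) = 218618940; 218618940 < 268435456? YES
  n = 77: C(77, 6) = 237093780; 237093780 < 268435456? YES
  n = 78: C(78, 6) = 256851595; 256851595 < 268435456? YES
  n = 79: C(79, 6) = 277962685; 277962685 < 268435456? NO
  n = 80: C(80, 6) = 300500200; 300500200 < 268435456? NO
  n = 81: C(81, 6) = 324540216; 324540216 < 268435456? NO
The largest n with C(n, 6) < 268435456 is n = 78 (where E[X] = 256851595/268435456 ≈ 0.9568). Hence R_4(6) > 78, i.e. R_4(6) ≥ 79.

Largest n = 78; hence R_4(6) > 78.


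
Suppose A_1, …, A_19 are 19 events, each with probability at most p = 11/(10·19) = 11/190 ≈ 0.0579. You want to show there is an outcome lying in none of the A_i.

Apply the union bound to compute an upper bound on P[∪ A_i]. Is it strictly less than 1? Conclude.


Union bound: P[∪_{i=1}^{19} A_i] ≤ Σ_i P[A_i] ≤ 19·p = 19·(11/190) = 11/10.
Numerically: 11/10 ≈ 1.1000.
Is 11/10 < 1? NO.
Since the bound 11/10 is ≥ 1, the union bound is uninformative here; it does NOT by itself certify existence.

19·p = 11/10 ≈ 1.1000; existence NOT certified by the union bound.


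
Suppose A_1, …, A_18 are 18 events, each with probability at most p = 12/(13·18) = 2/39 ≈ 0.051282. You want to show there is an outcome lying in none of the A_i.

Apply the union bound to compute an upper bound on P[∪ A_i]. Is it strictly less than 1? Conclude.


Union bound: P[∪_{i=1}^{18} A_i] ≤ Σ_i P[A_i] ≤ 18·p = 18·(2/39) = 12/13.
Numerically: 12/13 ≈ 0.923077.
Is 12/13 < 1? YES.
Since P[∪ A_i] ≤ 12/13 < 1, the complement has P[∩ A_i^c] ≥ 1 − 12/13 = 1/13 > 0, so some outcome avoids every A_i.

18·p = 12/13 ≈ 0.923077; existence CERTIFIED by the union bound.


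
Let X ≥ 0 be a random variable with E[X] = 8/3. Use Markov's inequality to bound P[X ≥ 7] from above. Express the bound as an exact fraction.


μ = E[X] = 8/3, a = 7.
Markov: P[X ≥ 7] ≤ μ/a = (8/3)/7 = 8/21.
Numerically: ≈ 0.3810.
(Since a = 7 > μ = 2.6667, the bound 8/21 is < 1 and informative.)

P[X ≥ 7] ≤ 8/21 ≈ 0.3810.


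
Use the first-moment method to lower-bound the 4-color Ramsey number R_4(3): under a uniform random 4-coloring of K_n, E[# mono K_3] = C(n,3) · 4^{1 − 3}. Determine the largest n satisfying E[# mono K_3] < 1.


We need C(n, 3) · 4^{1 − 3} < 1, i.e. C(n, 3) < 4^{3 − 1} = 16.
Check values of n near the boundary:
  n = 3: C(3, 3) = 1; 1 < 16? YES
  n = 4: C(4, 3) = 4; 4 < 16? YES
  n = 5: C(5, 3) = 10; 10 < 16? YES
  n = 6: C(6, 3) = 20; 20 < 16? NO
The largest n with C(n, 3) < 16 is n = 5 (where E[X] = 5/8 ≈ 0.625). Hence R_4(3) > 5, i.e. R_4(3) ≥ 6.

Largest n = 5; hence R_4(3) > 5.


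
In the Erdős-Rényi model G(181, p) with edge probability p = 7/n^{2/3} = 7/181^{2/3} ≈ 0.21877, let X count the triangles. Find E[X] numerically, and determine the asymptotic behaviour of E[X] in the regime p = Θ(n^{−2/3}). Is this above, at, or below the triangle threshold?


Number of potential triangles: C(181, 3) = 971970.
Each occurs with probability p³ ≈ (0.21877)³ ≈ 1.0469766e-02.
By linearity: E[X] = C(181, 3)·p³ ≈ 971970 · 1.0469766e-02 ≈ 10176.29834.
Since α = 2/3 < 1, p = c/n^{2/3} ≫ 1/n is above the triangle threshold p ~ 1/n. Asymptotically E[X] ~ (c³/6)·n^{3(1−α)} = (7³/6)·n^{1} → ∞; triangles are abundant w.h.p.

E[X] ≈ 10176.29834; in regime p = Θ(1/n^{2/3}) E[X] diverges (above the triangle threshold p ~ 1/n).


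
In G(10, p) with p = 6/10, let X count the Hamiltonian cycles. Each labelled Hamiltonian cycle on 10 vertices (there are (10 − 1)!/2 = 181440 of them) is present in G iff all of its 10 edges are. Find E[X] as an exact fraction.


K_10 has (10 − 1)!/2 = 181440 labelled Hamiltonian cycles.
For each such Hamiltonian cycle H, let X_H = 1 if all 10 edges of H are present in G. Then P[X_H = 1] = p^{10} = (3/5)^{10} = 59049/9765625.
By linearity of expectation: E[X] = Σ_H E[X_H] = 181440 · p^{10} = 181440 · 59049/9765625 = 2142770112/1953125.
Numerically: E[X] ≈ 1097.

E[X] = 181440 · (3/5)^{10} = 2142770112/1953125 ≈ 1097.


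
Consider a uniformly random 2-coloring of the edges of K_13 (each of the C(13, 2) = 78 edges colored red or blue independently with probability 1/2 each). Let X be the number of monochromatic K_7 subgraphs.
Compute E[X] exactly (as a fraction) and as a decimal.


Let X = Σ_S X_S over the C(13, 7) = 1716 subsets S of size 7, where X_S = 1 if the K_7 on S is monochromatic.
For a fixed S, the K_7 on S has C(7, 2) = 21 edges. P[all 21 edges red] = (1/2)^21, and likewise for blue, so P[monochromatic] = 2·(1/2)^21 = 2^{1 − 21} = 1/1048576.
By linearity of expectation: E[X] = C(13, 7) · 2^{1 − 21} = 1716 · 1/1048576 = 429/262144.
Numerically: E[X] ≈ 0.002.

E[X] = C(13,7)·2^(1−C(7,2)) = 429/262144 ≈ 0.002.


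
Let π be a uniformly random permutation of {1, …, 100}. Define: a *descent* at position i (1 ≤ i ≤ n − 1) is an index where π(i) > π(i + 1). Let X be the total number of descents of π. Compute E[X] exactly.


Write X = Σ X_I over i = 1, …, 99, with X_I the indicator of one descent.
There are 99 indicators.
For each fixed i, the pair (π(i), π(i+1)) is a uniformly random ordered pair of distinct values from {1, …, 100}; by symmetry P[π(i) > π(i+1)] = 1/2.
By linearity: E[X] = 99 · (1/2) = (100 − 1) · (1/2) = 99/2 ≈ 49.500000.

E[X] = 99/2 = 49.500000.


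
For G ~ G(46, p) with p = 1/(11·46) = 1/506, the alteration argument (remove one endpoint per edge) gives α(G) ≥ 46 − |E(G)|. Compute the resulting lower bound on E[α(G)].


E[|E(G)|] = C(46, 2)·p = 1035 · (1/506) = 45/22.
E[α(G)] ≥ n − E[|E(G)|] = 46 − 45/22 = 967/22.
Numerically: ≈ 43.955.
(This is only a lower bound; the true E[α(G)] may be larger.)

E[α(G)] ≥ 967/22 ≈ 43.955.


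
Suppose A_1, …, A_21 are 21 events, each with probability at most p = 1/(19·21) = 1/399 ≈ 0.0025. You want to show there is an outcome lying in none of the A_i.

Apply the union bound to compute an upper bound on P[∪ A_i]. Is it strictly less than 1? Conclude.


Union bound: P[∪_{i=1}^{21} A_i] ≤ Σ_i P[A_i] ≤ 21·p = 21·(1/399) = 1/19.
Numerically: 1/19 ≈ 0.0526.
Is 1/19 < 1? YES.
Since P[∪ A_i] ≤ 1/19 < 1, the complement has P[∩ A_i^c] ≥ 1 − 1/19 = 18/19 > 0, so some outcome avoids every A_i.

21·p = 1/19 ≈ 0.0526; existence CERTIFIED by the union bound.


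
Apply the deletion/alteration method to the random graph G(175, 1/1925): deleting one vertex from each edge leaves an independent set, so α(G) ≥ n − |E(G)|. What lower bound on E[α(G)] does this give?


E[|E(G)|] = C(175, 2)·p = 15225 · (1/1925) = 87/11.
E[α(G)] ≥ n − E[|E(G)|] = 175 − 87/11 = 1838/11.
Numerically: ≈ 167.090909.
(This is only a lower bound; the true E[α(G)] may be larger.)

E[α(G)] ≥ 1838/11 ≈ 167.090909.


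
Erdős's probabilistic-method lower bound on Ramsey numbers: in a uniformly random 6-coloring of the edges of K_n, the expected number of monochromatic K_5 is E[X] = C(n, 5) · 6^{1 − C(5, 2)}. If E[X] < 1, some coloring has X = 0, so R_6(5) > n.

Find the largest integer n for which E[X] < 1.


We need C(n, 5) · 6^{1 − 10} < 1, i.e. C(n, 5) < 6^{10 − 1} = 10077696.
Check values of n near the boundary:
  n = 61: C(61, 5) = 5949147; 5949147 < 10077696? YES
  n = 62: C(62, 5) = 6471002; 6471002 < 10077696? YES
  n = 63: C(63, 5) = 7028847; 7028847 < 10077696? YES
  n = 64: C(64, 5) = 7624512; 7624512 < 10077696? YES
  n = 65: C(65, 5) = 8259888; 8259888 < 10077696? YES
  n = 66: C(66, 5) = 8936928; 8936928 < 10077696? YES
  n = 67: C(67, 5) = 9657648; 9657648 < 10077696? YES
  n = 68: C(68, 5) = 10424128; 10424128 < 10077696? NO
The largest n with C(n, 5) < 10077696 is n = 67 (where E[X] = 67067/69984 ≈ 0.9583). Hence R_6(5) > 67, i.e. R_6(5) ≥ 68.

Largest n = 67; hence R_6(5) > 67.


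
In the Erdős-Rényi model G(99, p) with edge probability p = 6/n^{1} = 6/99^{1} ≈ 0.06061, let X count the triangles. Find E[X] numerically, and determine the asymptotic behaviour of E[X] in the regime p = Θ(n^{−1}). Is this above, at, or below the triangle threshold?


Number of potential triangles: C(99, 3) = 156849.
Each occurs with probability p³ ≈ (0.06061)³ ≈ 2.226118e-04.
By linearity: E[X] = C(99, 3)·p³ ≈ 156849 · 2.226118e-04 ≈ 34.9164.
Here α = 1, so p = 6/n is exactly at the triangle threshold p ~ 1/n. Asymptotically E[X] → c³/6 = 6³/6 = 36 ≈ 36.0000, a bounded constant. In this regime the triangle count is asymptotically Poisson(c³/6).

E[X] ≈ 34.9164; in regime p = Θ(1/n^{1}) E[X] stays bounded (at the triangle threshold p ~ 1/n).


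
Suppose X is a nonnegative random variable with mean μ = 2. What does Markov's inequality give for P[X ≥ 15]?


μ = E[X] = 2, a = 15.
Markov: P[X ≥ 15] ≤ μ/a = (2)/15 = 2/15.
Numerically: ≈ 0.133333.
(Since a = 15 > μ = 2.000000, the bound 2/15 is < 1 and informative.)

P[X ≥ 15] ≤ 2/15 ≈ 0.133333.


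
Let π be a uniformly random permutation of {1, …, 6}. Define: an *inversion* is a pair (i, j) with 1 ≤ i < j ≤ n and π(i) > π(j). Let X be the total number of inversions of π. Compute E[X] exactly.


Write X = Σ X_I over the C(6, 2) = 15 pairs i < j, with X_I the indicator of one inversion.
There are 15 indicators.
For each fixed pair i < j, the values π(i) and π(j) are two distinct elements of {1, …, 6} in uniformly random order; by symmetry P[π(i) > π(j)] = 1/2.
By linearity: E[X] = 15 · (1/2) = C(6, 2) · (1/2) = 15/2 = 15/2 ≈ 7.5000.

E[X] = 15/2 = 7.5000.


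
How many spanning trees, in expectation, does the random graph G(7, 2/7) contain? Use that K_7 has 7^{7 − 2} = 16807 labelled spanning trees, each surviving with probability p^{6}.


K_7 has 7^{7 − 2} = 16807 labelled spanning trees.
For each such spanning tree H, let X_H = 1 if all 6 edges of H are present in G. Then P[X_H = 1] = p^{6} = (2/7)^{6} = 64/117649.
By linearity of expectation: E[X] = Σ_H E[X_H] = 16807 · p^{6} = 16807 · 64/117649 = 64/7.
Numerically: E[X] ≈ 9.1429.

E[X] = 16807 · (2/7)^{6} = 64/7 ≈ 9.1429.


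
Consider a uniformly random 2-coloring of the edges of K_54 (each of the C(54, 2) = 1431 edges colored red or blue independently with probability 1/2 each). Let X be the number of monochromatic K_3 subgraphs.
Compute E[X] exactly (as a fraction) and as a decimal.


Let X = Σ_S X_S over the C(54, 3) = 24804 subsets S of size 3, where X_S = 1 if the K_3 on S is monochromatic.
For a fixed S, the K_3 on S has C(3, 2) = 3 edges. P[all 3 edges red] = (1/2)^3, and likewise for blue, so P[monochromatic] = 2·(1/2)^3 = 2^{1 − 3} = 1/4.
By linearity of expectation: E[X] = C(54, 3) · 2^{1 − 3} = 24804 · 1/4 = 6201.
Numerically: E[X] ≈ 6201.0000.

E[X] = C(54,3)·2^(1−C(3,2)) = 6201 ≈ 6201.0000.


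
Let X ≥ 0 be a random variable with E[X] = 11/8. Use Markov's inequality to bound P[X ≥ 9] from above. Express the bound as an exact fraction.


μ = E[X] = 11/8, a = 9.
Markov: P[X ≥ 9] ≤ μ/a = (11/8)/9 = 11/72.
Numerically: ≈ 0.152778.
(Since a = 9 > μ = 1.375000, the bound 11/72 is < 1 and informative.)

P[X ≥ 9] ≤ 11/72 ≈ 0.152778.


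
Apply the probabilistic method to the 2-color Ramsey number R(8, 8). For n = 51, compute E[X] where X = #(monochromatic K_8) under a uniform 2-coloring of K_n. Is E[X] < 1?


E[X] = C(51, 8) · 2^{1 − 28} = 636763050 · 2^{−27} = 636763050/134217728.
As a reduced fraction: E[X] = 318381525/67108864 ≈ 4.7442544.
Is E[X] < 1? NO.
Since E[X] ≥ 1, the first-moment bound is inconclusive at n = 51; it does NOT by itself certify R(8, 8) > 51.

E[X] = 318381525/67108864 ≈ 4.7442544; E[X] ≥ 1; first-moment method inconclusive here.


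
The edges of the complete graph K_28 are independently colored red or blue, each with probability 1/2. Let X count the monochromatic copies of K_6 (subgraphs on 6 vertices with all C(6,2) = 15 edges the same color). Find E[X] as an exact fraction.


Let X = Σ_S X_S over the C(28, 6) = 376740 subsets S of size 6, where X_S = 1 if the K_6 on S is monochromatic.
For a fixed S, the K_6 on S has C(6, 2) = 15 edges. P[all 15 edges red] = (1/2)^15, and likewise for blue, so P[monochromatic] = 2·(1/2)^15 = 2^{1 − 15} = 1/16384.
By linearity of expectation: E[X] = C(28, 6) · 2^{1 − 15} = 376740 · 1/16384 = 94185/4096.
Numerically: E[X] ≈ 22.994385.

E[X] = C(28,6)·2^(1−C(6,2)) = 94185/4096 ≈ 22.994385.


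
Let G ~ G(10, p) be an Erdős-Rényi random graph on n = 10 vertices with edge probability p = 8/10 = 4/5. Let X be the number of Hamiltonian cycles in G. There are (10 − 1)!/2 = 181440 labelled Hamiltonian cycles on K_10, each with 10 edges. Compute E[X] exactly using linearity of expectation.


K_10 has (10 − 1)!/2 = 181440 labelled Hamiltonian cycles.
For each such Hamiltonian cycle H, let X_H = 1 if all 10 edges of H are present in G. Then P[X_H = 1] = p^{10} = (4/5)^{10} = 1048576/9765625.
By linearity of expectation: E[X] = Σ_H E[X_H] = 181440 · p^{10} = 181440 · 1048576/9765625 = 38050725888/1953125.
Numerically: E[X] ≈ 1.948e+04.

E[X] = 181440 · (4/5)^{10} = 38050725888/1953125 ≈ 1.948e+04.


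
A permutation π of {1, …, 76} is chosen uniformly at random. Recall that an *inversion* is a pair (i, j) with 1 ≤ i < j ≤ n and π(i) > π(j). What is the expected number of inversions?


Write X = Σ X_I over the C(76, 2) = 2850 pairs i < j, with X_I the indicator of one inversion.
There are 2850 indicators.
For each fixed pair i < j, the values π(i) and π(j) are two distinct elements of {1, …, 76} in uniformly random order; by symmetry P[π(i) > π(j)] = 1/2.
By linearity: E[X] = 2850 · (1/2) = C(76, 2) · (1/2) = 2850/2 = 1425 ≈ 1425.000.

E[X] = 1425 = 1425.000.


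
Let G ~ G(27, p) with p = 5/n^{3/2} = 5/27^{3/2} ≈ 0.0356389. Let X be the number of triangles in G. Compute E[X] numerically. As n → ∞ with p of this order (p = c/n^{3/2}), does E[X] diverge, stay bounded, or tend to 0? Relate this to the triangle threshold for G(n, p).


Number of potential triangles: C(27, 3) = 2925.
Each occurs with probability p³ ≈ (0.0356389)³ ≈ 4.52660996e-05.
By linearity: E[X] = C(27, 3)·p³ ≈ 2925 · 4.52660996e-05 ≈ 0.132403.
Since α = 3/2 > 1, p = c/n^{3/2} = o(1/n) is below the triangle threshold p ~ 1/n. Asymptotically E[X] ~ (c³/6)·n^{3(1−α)} = (5³/6)·n^{-1.5} → 0, so by Markov's inequality G has no triangles w.h.p.

E[X] ≈ 0.132403; in regime p = Θ(1/n^{3/2}) E[X] tends to 0 (below the triangle threshold p ~ 1/n).


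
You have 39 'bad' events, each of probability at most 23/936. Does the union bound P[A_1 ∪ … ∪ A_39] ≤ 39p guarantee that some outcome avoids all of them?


Union bound: P[∪_{i=1}^{39} A_i] ≤ Σ_i P[A_i] ≤ 39·p = 39·(23/936) = 23/24.
Numerically: 23/24 ≈ 0.9583333.
Is 23/24 < 1? YES.
Since P[∪ A_i] ≤ 23/24 < 1, the complement has P[∩ A_i^c] ≥ 1 − 23/24 = 1/24 > 0, so some outcome avoids every A_i.

39·p = 23/24 ≈ 0.9583333; existence CERTIFIED by the union bound.


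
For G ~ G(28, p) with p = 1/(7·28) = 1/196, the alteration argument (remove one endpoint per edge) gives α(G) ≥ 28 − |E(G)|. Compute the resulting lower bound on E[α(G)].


E[|E(G)|] = C(28, 2)·p = 378 · (1/196) = 27/14.
E[α(G)] ≥ n − E[|E(G)|] = 28 − 27/14 = 365/14.
Numerically: ≈ 26.0714.
(This is only a lower bound; the true E[α(G)] may be larger.)

E[α(G)] ≥ 365/14 ≈ 26.0714.


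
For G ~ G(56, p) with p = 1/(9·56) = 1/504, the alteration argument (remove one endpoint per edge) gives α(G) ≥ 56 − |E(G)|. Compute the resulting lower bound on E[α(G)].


E[|E(G)|] = C(56, 2)·p = 1540 · (1/504) = 55/18.
E[α(G)] ≥ n − E[|E(G)|] = 56 − 55/18 = 953/18.
Numerically: ≈ 52.94444.
(This is only a lower bound; the true E[α(G)] may be larger.)

E[α(G)] ≥ 953/18 ≈ 52.94444.


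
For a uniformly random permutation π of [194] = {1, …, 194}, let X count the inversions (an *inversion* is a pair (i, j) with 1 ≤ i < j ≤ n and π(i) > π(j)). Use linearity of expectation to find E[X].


Write X = Σ X_I over the C(194, 2) = 18721 pairs i < j, with X_I the indicator of one inversion.
There are 18721 indicators.
For each fixed pair i < j, the values π(i) and π(j) are two distinct elements of {1, …, 194} in uniformly random order; by symmetry P[π(i) > π(j)] = 1/2.
By linearity: E[X] = 18721 · (1/2) = C(194, 2) · (1/2) = 18721/2 = 18721/2 ≈ 9360.5000.

E[X] = 18721/2 = 9360.5000.


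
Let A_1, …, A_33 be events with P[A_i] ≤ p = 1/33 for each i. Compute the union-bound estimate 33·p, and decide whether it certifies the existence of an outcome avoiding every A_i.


Union bound: P[∪_{i=1}^{33} A_i] ≤ Σ_i P[A_i] ≤ 33·p = 33·(1/33) = 1.
Numerically: 1 ≈ 1.000.
Is 1 < 1? NO.
Since the bound 1 is ≥ 1, the union bound is uninformative here; it does NOT by itself certify existence.

33·p = 1 ≈ 1.000; existence NOT certified by the union bound.


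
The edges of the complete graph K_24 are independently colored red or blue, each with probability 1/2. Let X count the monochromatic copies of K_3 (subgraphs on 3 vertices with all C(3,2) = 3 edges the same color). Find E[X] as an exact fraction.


Let X = Σ_S X_S over the C(24, 3) = 2024 subsets S of size 3, where X_S = 1 if the K_3 on S is monochromatic.
For a fixed S, the K_3 on S has C(3, 2) = 3 edges. P[all 3 edges red] = (1/2)^3, and likewise for blue, so P[monochromatic] = 2·(1/2)^3 = 2^{1 − 3} = 1/4.
By linearity of expectation: E[X] = C(24, 3) · 2^{1 − 3} = 2024 · 1/4 = 506.
Numerically: E[X] ≈ 506.000.

E[X] = C(24,3)·2^(1−C(3,2)) = 506 ≈ 506.000.
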